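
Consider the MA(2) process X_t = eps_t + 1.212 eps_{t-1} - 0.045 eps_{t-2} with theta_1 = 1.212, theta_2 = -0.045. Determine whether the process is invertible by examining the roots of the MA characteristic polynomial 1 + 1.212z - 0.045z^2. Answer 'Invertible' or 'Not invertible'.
\text{Not invertible}

The MA(q) characteristic polynomial is P(z) = 1 + 1.212z - 0.045z^2.
Invertibility requires all roots to lie outside the unit circle, i.e. |z| > 1 for every root.
Set 1 + (1.212) z + (-0.045) z^2 = 0, i.e. a z^2 + b z + c = 0 with a = -0.045, b = 1.212, c = 1.
Discriminant D = b^2 - 4ac = (1.212)^2 - 4*(-0.045)*1 = 1.468944 - (-0.18) = 1.648944.
D >= 0, so the roots are real: z = (-b +/- sqrt(D)) / (2a) = (-1.212 +/- 1.284112) / (-0.09).
  z_1 = (-1.212 + 1.284112) / (-0.09) = -0.8012,   |z_1| = 0.8012.
  z_2 = (-1.212 - 1.284112) / (-0.09) = 27.7346,   |z_2| = 27.7346.
Moduli of all roots: 0.8012, 27.7346.
All moduli strictly greater than 1? No.
Verdict: Not invertible.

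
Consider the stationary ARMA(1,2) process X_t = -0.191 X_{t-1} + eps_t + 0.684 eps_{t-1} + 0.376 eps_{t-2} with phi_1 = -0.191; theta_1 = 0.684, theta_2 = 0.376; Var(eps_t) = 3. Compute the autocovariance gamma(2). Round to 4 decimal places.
\gamma(2) = 0.7749

Multiply the model equation by X_{t-k} and take expectations. With theta_0 = psi_0 = 1 and psi_j the MA(infinity) weights, this gives
  gamma(k) - sum_i phi_i gamma(k-i) = c_k,
  c_k = sigma^2 * sum_{j=k..q} theta_j psi_{j-k}   (c_k = 0 for k > q),
using gamma(-m) = gamma(m).
psi-weights needed (psi_j = theta_j + sum_i phi_i psi_{j-i}):
  psi_1 = theta_1 + phi_1 = 0.684 + (-0.191) = 0.493
  psi_2 = theta_2 + phi_1 psi_1 = 0.376 + (-0.191)(0.493) = 0.281837
Right-hand sides:
  c_0 = sigma^2 (1 + theta_1 psi_1 + theta_2 psi_2) = 3 * (1 + (0.684)(0.493) + (0.376)(0.281837)) = 3 * 1.443183 = 4.329548
  c_1 = sigma^2 (theta_1 + theta_2 psi_1) = 3 * (0.684 + (0.376)(0.493)) = 2.608104
  c_2 = sigma^2 theta_2 = 3 * (0.376) = 1.128
Equations for k = 0 and k = 1 (AR order 1):
  gamma(0) = phi_1 gamma(1) + c_0
  gamma(1) = phi_1 gamma(0) + c_1
Substituting the second into the first: gamma(0) (1 - phi_1^2) = c_0 + phi_1 c_1, so
  gamma(0) = (c_0 + phi_1 c_1) / (1 - phi_1^2) = (4.329548 + (-0.191)(2.608104)) / (1 - (-0.191)^2) = 3.8314 / 0.963519 = 3.976466.
  gamma(1) = phi_1 gamma(0) + c_1 = (-0.191)(3.976466) + (2.608104) = 1.848599.
For k = 2: gamma(2) = phi_1 gamma(1) + c_2
  = (-0.191)(1.848599) + (1.128) = 0.774918.
Therefore gamma(2) = 0.7749 (to 4 decimal places).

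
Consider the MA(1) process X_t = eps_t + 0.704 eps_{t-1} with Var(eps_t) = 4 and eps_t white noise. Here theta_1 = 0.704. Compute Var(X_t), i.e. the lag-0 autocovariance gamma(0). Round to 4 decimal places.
\gamma(0) = 5.9825

For an MA(q) process X_t = eps_t + sum_i theta_i eps_{t-i} with
Var(eps_t) = sigma^2, the variance is
  gamma(0) = sigma^2 * (1 + sum_i theta_i^2).
  sum_i theta_i^2 = (0.704)^2 = 0.495616.
  gamma(0) = 4 * (1 + 0.495616) = 4 * 1.495616 = 5.982464, which rounds to 5.9825.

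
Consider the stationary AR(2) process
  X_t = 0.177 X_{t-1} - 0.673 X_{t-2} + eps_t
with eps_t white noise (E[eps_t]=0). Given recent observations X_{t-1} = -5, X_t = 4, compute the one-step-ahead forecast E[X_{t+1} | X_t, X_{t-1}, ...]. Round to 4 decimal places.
E[X_{t+1} \mid \mathcal F_t] = 4.0730

For an AR(p) model X_t = c + sum_i phi_i X_{t-i} + eps_t, the
one-step-ahead conditional mean is
  E[X_{t+1} | X_t, ...] = c + sum_i phi_i X_{t+1-i}.
Substitute known values:
  E[X_{t+1} | ...] = (0.177) * (4) + (-0.673) * (-5)
                   = 4.0730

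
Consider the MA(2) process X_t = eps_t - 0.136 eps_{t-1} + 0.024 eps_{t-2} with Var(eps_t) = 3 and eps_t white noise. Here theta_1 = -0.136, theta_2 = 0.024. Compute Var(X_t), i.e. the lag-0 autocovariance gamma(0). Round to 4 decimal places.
\gamma(0) = 3.0572

For an MA(q) process X_t = eps_t + sum_i theta_i eps_{t-i} with
Var(eps_t) = sigma^2, the variance is
  gamma(0) = sigma^2 * (1 + sum_i theta_i^2).
  sum_i theta_i^2 = (-0.136)^2 + (0.024)^2 = 0.018496 + 0.000576 = 0.019072.
  gamma(0) = 3 * (1 + 0.019072) = 3 * 1.019072 = 3.057216, which rounds to 3.0572.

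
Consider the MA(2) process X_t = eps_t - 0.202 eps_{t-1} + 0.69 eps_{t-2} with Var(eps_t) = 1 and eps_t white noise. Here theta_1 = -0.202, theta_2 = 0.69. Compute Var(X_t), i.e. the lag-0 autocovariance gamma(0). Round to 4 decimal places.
\gamma(0) = 1.5169

For an MA(q) process X_t = eps_t + sum_i theta_i eps_{t-i} with
Var(eps_t) = sigma^2, the variance is
  gamma(0) = sigma^2 * (1 + sum_i theta_i^2).
  sum_i theta_i^2 = (-0.202)^2 + (0.69)^2 = 0.040804 + 0.4761 = 0.516904.
  gamma(0) = 1 * (1 + 0.516904) = 1 * 1.516904 = 1.516904, which rounds to 1.5169.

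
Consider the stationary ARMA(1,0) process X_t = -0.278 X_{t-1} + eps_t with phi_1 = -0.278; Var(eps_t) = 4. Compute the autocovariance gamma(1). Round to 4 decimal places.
\gamma(1) = -1.2051

Multiply the model equation by X_{t-k} and take expectations. With theta_0 = psi_0 = 1 and psi_j the MA(infinity) weights, this gives
  gamma(k) - sum_i phi_i gamma(k-i) = c_k,
  c_k = sigma^2 * sum_{j=k..q} theta_j psi_{j-k}   (c_k = 0 for k > q),
using gamma(-m) = gamma(m).
Pure AR (q = 0): c_0 = sigma^2 = 4, c_k = 0 for k >= 1.
Equations for k = 0 and k = 1 (AR order 1):
  gamma(0) = phi_1 gamma(1) + c_0
  gamma(1) = phi_1 gamma(0) + c_1
Substituting the second into the first: gamma(0) (1 - phi_1^2) = c_0 + phi_1 c_1, so
  gamma(0) = c_0 / (1 - phi_1^2) = 4 / (1 - (-0.278)^2) = 4 / 0.922716 = 4.335028.
  gamma(1) = phi_1 gamma(0) = (-0.278)(4.335028) = -1.205138.
Therefore gamma(1) = -1.2051 (to 4 decimal places).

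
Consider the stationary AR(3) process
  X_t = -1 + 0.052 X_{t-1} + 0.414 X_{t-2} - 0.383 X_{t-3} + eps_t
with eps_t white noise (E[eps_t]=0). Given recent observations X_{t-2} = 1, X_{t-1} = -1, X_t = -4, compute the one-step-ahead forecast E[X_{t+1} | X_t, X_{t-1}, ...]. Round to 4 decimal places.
E[X_{t+1} \mid \mathcal F_t] = -2.0050

For an AR(p) model X_t = c + sum_i phi_i X_{t-i} + eps_t, the
one-step-ahead conditional mean is
  E[X_{t+1} | X_t, ...] = c + sum_i phi_i X_{t+1-i}.
Substitute known values:
  E[X_{t+1} | ...] = -1 + (0.052) * (-4) + (0.414) * (-1) + (-0.383) * (1)
                   = -2.0050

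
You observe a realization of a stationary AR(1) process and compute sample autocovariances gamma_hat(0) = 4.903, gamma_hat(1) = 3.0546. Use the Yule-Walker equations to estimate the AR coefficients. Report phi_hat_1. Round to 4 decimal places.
\hat\phi_{1} = 0.6230

The Yule-Walker equations for an AR(p) process read, in matrix form,
  Gamma_p phi = r_p,   with   (Gamma_p)_{ij} = gamma(|i - j|),
                       (r_p)_i = gamma(i),   i,j = 1..p.
Substitute the sample gammas (Toeplitz matrix and right-hand side of size 1):
  Gamma_p = [[4.903]]
  r_p     = [3.0546]
With p = 1 this is the single equation gamma(0) phi_1 = gamma(1):
  phi_hat_1 = gamma(1) / gamma(0) = 3.0546 / 4.903 = 0.6230.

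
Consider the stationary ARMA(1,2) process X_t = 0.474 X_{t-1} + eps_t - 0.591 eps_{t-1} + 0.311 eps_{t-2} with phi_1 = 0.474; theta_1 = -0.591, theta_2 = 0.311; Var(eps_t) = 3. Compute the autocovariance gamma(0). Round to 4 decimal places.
\gamma(0) = 3.2937

Multiply the model equation by X_{t-k} and take expectations. With theta_0 = psi_0 = 1 and psi_j the MA(infinity) weights, this gives
  gamma(k) - sum_i phi_i gamma(k-i) = c_k,
  c_k = sigma^2 * sum_{j=k..q} theta_j psi_{j-k}   (c_k = 0 for k > q),
using gamma(-m) = gamma(m).
psi-weights needed (psi_j = theta_j + sum_i phi_i psi_{j-i}):
  psi_1 = theta_1 + phi_1 = -0.591 + (0.474) = -0.117
  psi_2 = theta_2 + phi_1 psi_1 = 0.311 + (0.474)(-0.117) = 0.255542
Right-hand sides:
  c_0 = sigma^2 (1 + theta_1 psi_1 + theta_2 psi_2) = 3 * (1 + (-0.591)(-0.117) + (0.311)(0.255542)) = 3 * 1.148621 = 3.445862
  c_1 = sigma^2 (theta_1 + theta_2 psi_1) = 3 * (-0.591 + (0.311)(-0.117)) = -1.882161
  c_2 = sigma^2 theta_2 = 3 * (0.311) = 0.933
Equations for k = 0 and k = 1 (AR order 1):
  gamma(0) = phi_1 gamma(1) + c_0
  gamma(1) = phi_1 gamma(0) + c_1
Substituting the second into the first: gamma(0) (1 - phi_1^2) = c_0 + phi_1 c_1, so
  gamma(0) = (c_0 + phi_1 c_1) / (1 - phi_1^2) = (3.445862 + (0.474)(-1.882161)) / (1 - (0.474)^2) = 2.553717 / 0.775324 = 3.293742.
Therefore gamma(0) = 3.2937 (to 4 decimal places).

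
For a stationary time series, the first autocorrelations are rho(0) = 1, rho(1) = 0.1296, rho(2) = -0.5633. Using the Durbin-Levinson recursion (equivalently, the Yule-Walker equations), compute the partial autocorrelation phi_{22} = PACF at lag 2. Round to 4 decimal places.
\phi_{22} = -0.5900

The PACF at lag k is phi_{kk}, the last component of the solution
to the Yule-Walker system G_k phi = r_k where
  (G_k)_{ij} = rho(|i - j|), (r_k)_i = rho(i), i,j = 1..k.
Equivalently, Durbin-Levinson gives phi_{kk} iteratively:
  phi_{11} = rho(1)
  phi_{kk} = [rho(k) - sum_{j=1..k-1} phi_{k-1,j} rho(k-j)]
            / [1 - sum_{j=1..k-1} phi_{k-1,j} rho(j)],
  phi_{k,j} = phi_{k-1,j} - phi_{kk} phi_{k-1,k-j},  j = 1..k-1.
Step k = 1:
  phi_11 = rho(1) = 0.1296.
Step k = 2:
  phi_22 = [rho(2) - phi_11 rho(1)] / [1 - phi_11 rho(1)] = [-0.5633 - (0.1296)(0.1296)] / [1 - (0.1296)(0.1296)]
         = -0.58009616 / 0.98320384 = -0.59.
Therefore phi_{22} = -0.5900.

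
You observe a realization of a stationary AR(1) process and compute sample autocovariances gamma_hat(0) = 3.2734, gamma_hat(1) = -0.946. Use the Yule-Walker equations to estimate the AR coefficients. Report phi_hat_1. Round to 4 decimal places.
\hat\phi_{1} = -0.2890

The Yule-Walker equations for an AR(p) process read, in matrix form,
  Gamma_p phi = r_p,   with   (Gamma_p)_{ij} = gamma(|i - j|),
                       (r_p)_i = gamma(i),   i,j = 1..p.
Substitute the sample gammas (Toeplitz matrix and right-hand side of size 1):
  Gamma_p = [[3.2734]]
  r_p     = [-0.946]
With p = 1 this is the single equation gamma(0) phi_1 = gamma(1):
  phi_hat_1 = gamma(1) / gamma(0) = -0.946 / 3.2734 = -0.2890.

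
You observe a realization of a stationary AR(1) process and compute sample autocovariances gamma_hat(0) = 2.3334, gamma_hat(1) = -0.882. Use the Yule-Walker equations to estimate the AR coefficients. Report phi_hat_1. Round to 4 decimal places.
\hat\phi_{1} = -0.3780

The Yule-Walker equations for an AR(p) process read, in matrix form,
  Gamma_p phi = r_p,   with   (Gamma_p)_{ij} = gamma(|i - j|),
                       (r_p)_i = gamma(i),   i,j = 1..p.
Substitute the sample gammas (Toeplitz matrix and right-hand side of size 1):
  Gamma_p = [[2.3334]]
  r_p     = [-0.882]
With p = 1 this is the single equation gamma(0) phi_1 = gamma(1):
  phi_hat_1 = gamma(1) / gamma(0) = -0.882 / 2.3334 = -0.3780.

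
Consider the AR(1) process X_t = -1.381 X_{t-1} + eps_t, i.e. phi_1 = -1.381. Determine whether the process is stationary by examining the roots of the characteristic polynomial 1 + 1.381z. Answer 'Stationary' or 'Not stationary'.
\text{Not stationary}

The AR(p) characteristic polynomial is P(z) = 1 + 1.381z.
Stationarity requires all roots to lie outside the unit circle, i.e. |z| > 1 for every root.
This is linear in z: 1 + (1.381) z = 0  =>  z = -1/(1.381) = -0.724113,  |z| = 0.724113.
Moduli of all roots: 0.7241.
All moduli strictly greater than 1? No.
Verdict: Not stationary.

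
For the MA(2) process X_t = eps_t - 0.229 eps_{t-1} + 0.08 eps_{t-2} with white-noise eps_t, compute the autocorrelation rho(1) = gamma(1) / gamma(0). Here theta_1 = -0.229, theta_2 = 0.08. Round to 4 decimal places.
\rho(1) = -0.2336

For an MA(q) process with theta_0 = 1, the autocovariance is
  gamma(k) = sigma^2 * sum_{i=0..q-k} theta_i * theta_{i+k},
and rho(k) = gamma(k) / gamma(0). Sigma^2 cancels.
  numerator   = (1)*(-0.229) + (-0.229)*(0.08) = -0.24732.
  denominator = (1)^2 + (-0.229)^2 + (0.08)^2 = 1.058841.
  rho(1) = -0.24732 / 1.058841 = -0.2336.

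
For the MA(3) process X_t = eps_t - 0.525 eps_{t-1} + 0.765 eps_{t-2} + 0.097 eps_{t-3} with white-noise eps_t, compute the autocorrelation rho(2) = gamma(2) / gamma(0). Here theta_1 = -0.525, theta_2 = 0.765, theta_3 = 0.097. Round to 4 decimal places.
\rho(2) = 0.3818

For an MA(q) process with theta_0 = 1, the autocovariance is
  gamma(k) = sigma^2 * sum_{i=0..q-k} theta_i * theta_{i+k},
and rho(k) = gamma(k) / gamma(0). Sigma^2 cancels.
  numerator   = (1)*(0.765) + (-0.525)*(0.097) = 0.714075.
  denominator = (1)^2 + (-0.525)^2 + (0.765)^2 + (0.097)^2 = 1.870259.
  rho(2) = 0.714075 / 1.870259 = 0.3818.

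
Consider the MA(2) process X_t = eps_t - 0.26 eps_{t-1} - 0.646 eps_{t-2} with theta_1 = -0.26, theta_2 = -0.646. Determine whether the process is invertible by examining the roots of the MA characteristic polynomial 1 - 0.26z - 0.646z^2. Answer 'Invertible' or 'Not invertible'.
\text{Invertible}

The MA(q) characteristic polynomial is P(z) = 1 - 0.26z - 0.646z^2.
Invertibility requires all roots to lie outside the unit circle, i.e. |z| > 1 for every root.
Set 1 + (-0.26) z + (-0.646) z^2 = 0, i.e. a z^2 + b z + c = 0 with a = -0.646, b = -0.26, c = 1.
Discriminant D = b^2 - 4ac = (-0.26)^2 - 4*(-0.646)*1 = 0.0676 - (-2.584) = 2.6516.
D >= 0, so the roots are real: z = (-b +/- sqrt(D)) / (2a) = (0.26 +/- 1.628373) / (-1.292).
  z_1 = (0.26 + 1.628373) / (-1.292) = -1.4616,   |z_1| = 1.4616.
  z_2 = (0.26 - 1.628373) / (-1.292) = 1.0591,   |z_2| = 1.0591.
Moduli of all roots: 1.4616, 1.0591.
All moduli strictly greater than 1? Yes.
Verdict: Invertible.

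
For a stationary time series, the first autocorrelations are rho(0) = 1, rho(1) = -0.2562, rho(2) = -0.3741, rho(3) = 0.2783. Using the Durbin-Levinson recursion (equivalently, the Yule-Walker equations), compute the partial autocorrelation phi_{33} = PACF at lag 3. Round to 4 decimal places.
\phi_{33} = 0.0231

The PACF at lag k is phi_{kk}, the last component of the solution
to the Yule-Walker system G_k phi = r_k where
  (G_k)_{ij} = rho(|i - j|), (r_k)_i = rho(i), i,j = 1..k.
Equivalently, Durbin-Levinson gives phi_{kk} iteratively:
  phi_{11} = rho(1)
  phi_{kk} = [rho(k) - sum_{j=1..k-1} phi_{k-1,j} rho(k-j)]
            / [1 - sum_{j=1..k-1} phi_{k-1,j} rho(j)],
  phi_{k,j} = phi_{k-1,j} - phi_{kk} phi_{k-1,k-j},  j = 1..k-1.
Step k = 1:
  phi_11 = rho(1) = -0.2562.
Step k = 2:
  phi_22 = [rho(2) - phi_11 rho(1)] / [1 - phi_11 rho(1)] = [-0.3741 - (-0.2562)(-0.2562)] / [1 - (-0.2562)(-0.2562)]
         = -0.43973844 / 0.93436156 = -0.47063.
  Update: phi_21 = phi_11 - phi_22 phi_11 = -0.2562 - (-0.47063)(-0.2562) = -0.376775.
Step k = 3:
  phi_33 = [rho(3) - phi_21 rho(2) - phi_22 rho(1)] / [1 - phi_21 rho(1) - phi_22 rho(2)]
    numerator   = 0.2783 - (-0.376775)(-0.3741) - (-0.47063)(-0.2562) = 0.01677297
    denominator = 1 - (-0.376775)(-0.2562) - (-0.47063)(-0.3741) = 0.72740752
  phi_33 = 0.01677297 / 0.72740752 = 0.0231.
Therefore phi_{33} = 0.0231.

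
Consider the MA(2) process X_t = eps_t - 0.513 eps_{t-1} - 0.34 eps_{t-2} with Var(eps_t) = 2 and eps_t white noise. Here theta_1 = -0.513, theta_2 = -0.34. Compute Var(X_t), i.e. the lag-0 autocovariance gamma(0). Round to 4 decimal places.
\gamma(0) = 2.7575

For an MA(q) process X_t = eps_t + sum_i theta_i eps_{t-i} with
Var(eps_t) = sigma^2, the variance is
  gamma(0) = sigma^2 * (1 + sum_i theta_i^2).
  sum_i theta_i^2 = (-0.513)^2 + (-0.34)^2 = 0.263169 + 0.1156 = 0.378769.
  gamma(0) = 2 * (1 + 0.378769) = 2 * 1.378769 = 2.757538, which rounds to 2.7575.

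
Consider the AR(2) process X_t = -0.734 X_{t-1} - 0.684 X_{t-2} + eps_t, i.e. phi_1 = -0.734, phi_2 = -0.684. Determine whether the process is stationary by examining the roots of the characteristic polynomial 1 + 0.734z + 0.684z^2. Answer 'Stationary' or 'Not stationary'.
\text{Stationary}

The AR(p) characteristic polynomial is P(z) = 1 + 0.734z + 0.684z^2.
Stationarity requires all roots to lie outside the unit circle, i.e. |z| > 1 for every root.
Set 1 + (0.734) z + (0.684) z^2 = 0, i.e. a z^2 + b z + c = 0 with a = 0.684, b = 0.734, c = 1.
Discriminant D = b^2 - 4ac = (0.734)^2 - 4*(0.684)*1 = 0.538756 - (2.736) = -2.197244.
D < 0, so the roots are the complex-conjugate pair z = (-b +/- i sqrt(-D)) / (2a) = -0.5365 +/- 1.0836i.
For a conjugate pair |z|^2 = z * conj(z) = (product of roots) = c/a = 1/(0.684) = 1.461988, so |z| = sqrt(1.461988) = 1.2091 for both roots.
Moduli of all roots: 1.2091, 1.2091.
All moduli strictly greater than 1? Yes.
Verdict: Stationary.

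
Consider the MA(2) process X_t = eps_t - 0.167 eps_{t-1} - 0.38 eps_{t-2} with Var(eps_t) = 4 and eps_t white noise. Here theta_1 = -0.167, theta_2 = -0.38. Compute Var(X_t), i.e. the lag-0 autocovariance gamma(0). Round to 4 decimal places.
\gamma(0) = 4.6892

For an MA(q) process X_t = eps_t + sum_i theta_i eps_{t-i} with
Var(eps_t) = sigma^2, the variance is
  gamma(0) = sigma^2 * (1 + sum_i theta_i^2).
  sum_i theta_i^2 = (-0.167)^2 + (-0.38)^2 = 0.027889 + 0.1444 = 0.172289.
  gamma(0) = 4 * (1 + 0.172289) = 4 * 1.172289 = 4.689156, which rounds to 4.6892.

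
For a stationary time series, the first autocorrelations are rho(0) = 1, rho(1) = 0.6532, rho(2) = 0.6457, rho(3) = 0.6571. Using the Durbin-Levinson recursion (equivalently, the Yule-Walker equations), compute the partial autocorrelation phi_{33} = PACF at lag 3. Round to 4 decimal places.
\phi_{33} = 0.3000

The PACF at lag k is phi_{kk}, the last component of the solution
to the Yule-Walker system G_k phi = r_k where
  (G_k)_{ij} = rho(|i - j|), (r_k)_i = rho(i), i,j = 1..k.
Equivalently, Durbin-Levinson gives phi_{kk} iteratively:
  phi_{11} = rho(1)
  phi_{kk} = [rho(k) - sum_{j=1..k-1} phi_{k-1,j} rho(k-j)]
            / [1 - sum_{j=1..k-1} phi_{k-1,j} rho(j)],
  phi_{k,j} = phi_{k-1,j} - phi_{kk} phi_{k-1,k-j},  j = 1..k-1.
Step k = 1:
  phi_11 = rho(1) = 0.6532.
Step k = 2:
  phi_22 = [rho(2) - phi_11 rho(1)] / [1 - phi_11 rho(1)] = [0.6457 - (0.6532)(0.6532)] / [1 - (0.6532)(0.6532)]
         = 0.21902976 / 0.57332976 = 0.382031.
  Update: phi_21 = phi_11 - phi_22 phi_11 = 0.6532 - (0.382031)(0.6532) = 0.403657.
Step k = 3:
  phi_33 = [rho(3) - phi_21 rho(2) - phi_22 rho(1)] / [1 - phi_21 rho(1) - phi_22 rho(2)]
    numerator   = 0.6571 - (0.403657)(0.6457) - (0.382031)(0.6532) = 0.14691579
    denominator = 1 - (0.403657)(0.6532) - (0.382031)(0.6457) = 0.48965359
  phi_33 = 0.14691579 / 0.48965359 = 0.3.
Therefore phi_{33} = 0.3000.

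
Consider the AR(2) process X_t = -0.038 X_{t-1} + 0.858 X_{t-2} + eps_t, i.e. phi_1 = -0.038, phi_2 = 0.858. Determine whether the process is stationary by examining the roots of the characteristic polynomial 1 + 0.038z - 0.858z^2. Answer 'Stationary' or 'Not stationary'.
\text{Stationary}

The AR(p) characteristic polynomial is P(z) = 1 + 0.038z - 0.858z^2.
Stationarity requires all roots to lie outside the unit circle, i.e. |z| > 1 for every root.
Set 1 + (0.038) z + (-0.858) z^2 = 0, i.e. a z^2 + b z + c = 0 with a = -0.858, b = 0.038, c = 1.
Discriminant D = b^2 - 4ac = (0.038)^2 - 4*(-0.858)*1 = 0.001444 - (-3.432) = 3.433444.
D >= 0, so the roots are real: z = (-b +/- sqrt(D)) / (2a) = (-0.038 +/- 1.852955) / (-1.716).
  z_1 = (-0.038 + 1.852955) / (-1.716) = -1.0577,   |z_1| = 1.0577.
  z_2 = (-0.038 - 1.852955) / (-1.716) = 1.102,   |z_2| = 1.102.
Moduli of all roots: 1.0577, 1.1020.
All moduli strictly greater than 1? Yes.
Verdict: Stationary.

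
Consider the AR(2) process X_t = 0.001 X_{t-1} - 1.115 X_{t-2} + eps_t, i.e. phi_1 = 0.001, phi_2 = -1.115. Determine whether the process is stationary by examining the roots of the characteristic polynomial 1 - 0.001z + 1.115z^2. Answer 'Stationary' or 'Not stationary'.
\text{Not stationary}

The AR(p) characteristic polynomial is P(z) = 1 - 0.001z + 1.115z^2.
Stationarity requires all roots to lie outside the unit circle, i.e. |z| > 1 for every root.
Set 1 + (-0.001) z + (1.115) z^2 = 0, i.e. a z^2 + b z + c = 0 with a = 1.115, b = -0.001, c = 1.
Discriminant D = b^2 - 4ac = (-0.001)^2 - 4*(1.115)*1 = 0.000001 - (4.46) = -4.459999.
D < 0, so the roots are the complex-conjugate pair z = (-b +/- i sqrt(-D)) / (2a) = 0.0004 +/- 0.947i.
For a conjugate pair |z|^2 = z * conj(z) = (product of roots) = c/a = 1/(1.115) = 0.896861, so |z| = sqrt(0.896861) = 0.947 for both roots.
Moduli of all roots: 0.9470, 0.9470.
All moduli strictly greater than 1? No.
Verdict: Not stationary.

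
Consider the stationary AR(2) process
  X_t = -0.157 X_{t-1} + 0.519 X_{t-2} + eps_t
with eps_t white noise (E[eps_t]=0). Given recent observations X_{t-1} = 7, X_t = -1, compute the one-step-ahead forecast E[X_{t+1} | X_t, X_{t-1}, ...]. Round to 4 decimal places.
E[X_{t+1} \mid \mathcal F_t] = 3.7900

For an AR(p) model X_t = c + sum_i phi_i X_{t-i} + eps_t, the
one-step-ahead conditional mean is
  E[X_{t+1} | X_t, ...] = c + sum_i phi_i X_{t+1-i}.
Substitute known values:
  E[X_{t+1} | ...] = (-0.157) * (-1) + (0.519) * (7)
                   = 3.7900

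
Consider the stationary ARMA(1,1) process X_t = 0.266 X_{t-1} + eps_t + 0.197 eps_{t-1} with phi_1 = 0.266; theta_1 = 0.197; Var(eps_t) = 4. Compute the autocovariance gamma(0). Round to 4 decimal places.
\gamma(0) = 4.9228

Multiply the model equation by X_{t-k} and take expectations. With theta_0 = psi_0 = 1 and psi_j the MA(infinity) weights, this gives
  gamma(k) - sum_i phi_i gamma(k-i) = c_k,
  c_k = sigma^2 * sum_{j=k..q} theta_j psi_{j-k}   (c_k = 0 for k > q),
using gamma(-m) = gamma(m).
psi-weights needed (psi_j = theta_j + sum_i phi_i psi_{j-i}):
  psi_1 = theta_1 + phi_1 = 0.197 + (0.266) = 0.463
Right-hand sides:
  c_0 = sigma^2 (1 + theta_1 psi_1) = 4 * (1 + (0.197)(0.463)) = 4 * 1.091211 = 4.364844
  c_1 = sigma^2 theta_1 = 4 * (0.197) = 0.788
  c_2 = 0
Equations for k = 0 and k = 1 (AR order 1):
  gamma(0) = phi_1 gamma(1) + c_0
  gamma(1) = phi_1 gamma(0) + c_1
Substituting the second into the first: gamma(0) (1 - phi_1^2) = c_0 + phi_1 c_1, so
  gamma(0) = (c_0 + phi_1 c_1) / (1 - phi_1^2) = (4.364844 + (0.266)(0.788)) / (1 - (0.266)^2) = 4.574452 / 0.929244 = 4.922767.
Therefore gamma(0) = 4.9228 (to 4 decimal places).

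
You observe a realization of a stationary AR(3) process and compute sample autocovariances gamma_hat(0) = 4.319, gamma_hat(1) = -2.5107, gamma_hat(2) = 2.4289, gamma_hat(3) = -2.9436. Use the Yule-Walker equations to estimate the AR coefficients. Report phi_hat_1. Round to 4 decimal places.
\hat\phi_{1} = -0.2290

The Yule-Walker equations for an AR(p) process read, in matrix form,
  Gamma_p phi = r_p,   with   (Gamma_p)_{ij} = gamma(|i - j|),
                       (r_p)_i = gamma(i),   i,j = 1..p.
Substitute the sample gammas (Toeplitz matrix and right-hand side of size 3):
  Gamma_p = [[4.319, -2.5107, 2.4289], [-2.5107, 4.319, -2.5107], [2.4289, -2.5107, 4.319]]
  r_p     = [-2.5107, 2.4289, -2.9436]
Written out (R1..R3):
  (R1) 4.319 phi_1 - 2.5107 phi_2 + 2.4289 phi_3 = -2.5107
  (R2) -2.5107 phi_1 + 4.319 phi_2 - 2.5107 phi_3 = 2.4289
  (R3) 2.4289 phi_1 - 2.5107 phi_2 + 4.319 phi_3 = -2.9436
Gaussian elimination:
  R2 <- R2 - (-2.5107/4.319) R1 = R2 - (-0.581315) R1:  2.859492 phi_2 - 1.098744 phi_3 = 0.969392
  R3 <- R3 - (2.4289/4.319) R1 = R3 - (0.562376) R1:  -1.098744 phi_2 + 2.953046 phi_3 = -1.531644
  R3 <- R3 - (-1.098744/2.859492) R2 = R3 - (-0.384244) R2:  2.53086 phi_3 = -1.15916
Back-substitution:
  phi_hat_3 = -1.15916 / 2.53086 = -0.45801
  phi_hat_2 = (0.969392 - (-1.098744)(-0.45801)) / 2.859492 = 0.163021
  phi_hat_1 = (-2.5107 - (-2.5107)(0.163021) - (2.4289)(-0.45801)) / 4.319 = -0.228975
So phi_hat = [-0.2290, 0.1630, -0.4580].
Therefore phi_hat_1 = -0.2290.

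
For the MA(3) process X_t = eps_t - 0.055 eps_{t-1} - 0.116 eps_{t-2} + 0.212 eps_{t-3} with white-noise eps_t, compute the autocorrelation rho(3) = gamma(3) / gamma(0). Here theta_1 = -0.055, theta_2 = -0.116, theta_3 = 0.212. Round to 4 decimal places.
\rho(3) = 0.1997

For an MA(q) process with theta_0 = 1, the autocovariance is
  gamma(k) = sigma^2 * sum_{i=0..q-k} theta_i * theta_{i+k},
and rho(k) = gamma(k) / gamma(0). Sigma^2 cancels.
  numerator   = (1)*(0.212) = 0.212.
  denominator = (1)^2 + (-0.055)^2 + (-0.116)^2 + (0.212)^2 = 1.061425.
  rho(3) = 0.212 / 1.061425 = 0.1997.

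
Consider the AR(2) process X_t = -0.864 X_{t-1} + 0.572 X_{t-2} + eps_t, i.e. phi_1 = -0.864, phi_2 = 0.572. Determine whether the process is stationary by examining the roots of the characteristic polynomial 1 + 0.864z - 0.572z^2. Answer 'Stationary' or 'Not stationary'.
\text{Not stationary}

The AR(p) characteristic polynomial is P(z) = 1 + 0.864z - 0.572z^2.
Stationarity requires all roots to lie outside the unit circle, i.e. |z| > 1 for every root.
Set 1 + (0.864) z + (-0.572) z^2 = 0, i.e. a z^2 + b z + c = 0 with a = -0.572, b = 0.864, c = 1.
Discriminant D = b^2 - 4ac = (0.864)^2 - 4*(-0.572)*1 = 0.746496 - (-2.288) = 3.034496.
D >= 0, so the roots are real: z = (-b +/- sqrt(D)) / (2a) = (-0.864 +/- 1.74198) / (-1.144).
  z_1 = (-0.864 + 1.74198) / (-1.144) = -0.7675,   |z_1| = 0.7675.
  z_2 = (-0.864 - 1.74198) / (-1.144) = 2.278,   |z_2| = 2.278.
Moduli of all roots: 0.7675, 2.2780.
All moduli strictly greater than 1? No.
Verdict: Not stationary.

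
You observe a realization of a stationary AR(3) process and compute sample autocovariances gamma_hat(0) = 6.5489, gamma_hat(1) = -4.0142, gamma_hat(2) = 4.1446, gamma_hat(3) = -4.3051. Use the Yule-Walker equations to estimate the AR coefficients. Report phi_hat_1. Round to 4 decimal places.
\hat\phi_{1} = -0.2200

The Yule-Walker equations for an AR(p) process read, in matrix form,
  Gamma_p phi = r_p,   with   (Gamma_p)_{ij} = gamma(|i - j|),
                       (r_p)_i = gamma(i),   i,j = 1..p.
Substitute the sample gammas (Toeplitz matrix and right-hand side of size 3):
  Gamma_p = [[6.5489, -4.0142, 4.1446], [-4.0142, 6.5489, -4.0142], [4.1446, -4.0142, 6.5489]]
  r_p     = [-4.0142, 4.1446, -4.3051]
Written out (R1..R3):
  (R1) 6.5489 phi_1 - 4.0142 phi_2 + 4.1446 phi_3 = -4.0142
  (R2) -4.0142 phi_1 + 6.5489 phi_2 - 4.0142 phi_3 = 4.1446
  (R3) 4.1446 phi_1 - 4.0142 phi_2 + 6.5489 phi_3 = -4.3051
Gaussian elimination:
  R2 <- R2 - (-4.0142/6.5489) R1 = R2 - (-0.612958) R1:  4.088364 phi_2 - 1.473735 phi_3 = 1.684064
  R3 <- R3 - (4.1446/6.5489) R1 = R3 - (0.63287) R1:  -1.473735 phi_2 + 3.925908 phi_3 = -1.764635
  R3 <- R3 - (-1.473735/4.088364) R2 = R3 - (-0.36047) R2:  3.394671 phi_3 = -1.157579
Back-substitution:
  phi_hat_3 = -1.157579 / 3.394671 = -0.340999
  phi_hat_2 = (1.684064 - (-1.473735)(-0.340999)) / 4.088364 = 0.288996
  phi_hat_1 = (-4.0142 - (-4.0142)(0.288996) - (4.1446)(-0.340999)) / 6.5489 = -0.220007
So phi_hat = [-0.2200, 0.2890, -0.3410].
Therefore phi_hat_1 = -0.2200.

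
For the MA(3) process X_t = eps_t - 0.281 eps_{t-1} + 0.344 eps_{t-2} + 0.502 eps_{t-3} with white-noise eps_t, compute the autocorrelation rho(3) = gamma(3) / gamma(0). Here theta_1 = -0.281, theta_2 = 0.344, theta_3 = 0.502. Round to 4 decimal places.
\rho(3) = 0.3464

For an MA(q) process with theta_0 = 1, the autocovariance is
  gamma(k) = sigma^2 * sum_{i=0..q-k} theta_i * theta_{i+k},
and rho(k) = gamma(k) / gamma(0). Sigma^2 cancels.
  numerator   = (1)*(0.502) = 0.502.
  denominator = (1)^2 + (-0.281)^2 + (0.344)^2 + (0.502)^2 = 1.449301.
  rho(3) = 0.502 / 1.449301 = 0.3464.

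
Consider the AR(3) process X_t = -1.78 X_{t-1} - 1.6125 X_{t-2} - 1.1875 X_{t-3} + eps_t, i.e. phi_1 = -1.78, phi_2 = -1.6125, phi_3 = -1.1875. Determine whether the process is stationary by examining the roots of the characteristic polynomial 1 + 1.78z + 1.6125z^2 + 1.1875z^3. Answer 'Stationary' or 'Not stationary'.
\text{Not stationary}

The AR(p) characteristic polynomial is P(z) = 1 + 1.78z + 1.6125z^2 + 1.1875z^3.
Stationarity requires all roots to lie outside the unit circle, i.e. |z| > 1 for every root.
Degree 3: look for a simple real root z0 first, then factor out (1 - z/z0) and solve the remaining quadratic.
Testing z0 = -0.8: P(-0.8) = 1 + (1.78)(-0.8) + (1.6125)(-0.8)^2 + (1.1875)(-0.8)^3
  = 1 + (-1.424) + (1.032) + (-0.608) = 0.  So z_0 = -0.8 is a root, |z_0| = 0.8.
Divide out the factor (1 + 1.25 z) = (1 - z/z0) (since 1/z0 = -1.25):
  P(z) = (1 + 1.25 z)(1 + (0.53) z + (0.95) z^2)
  [check: z-coef 0.53 - (-1.25) = 1.78; z^2-coef 0.95 - (-1.25)(0.53) = 1.6125; z^3-coef -(-1.25)(0.95) = 1.1875.]
Remaining roots from the quadratic factor 1 + (0.53) z + (0.95) z^2:
  Set 1 + (0.53) z + (0.95) z^2 = 0, i.e. a z^2 + b z + c = 0 with a = 0.95, b = 0.53, c = 1.
  Discriminant D = b^2 - 4ac = (0.53)^2 - 4*(0.95)*1 = 0.2809 - (3.8) = -3.5191.
  D < 0, so the roots are the complex-conjugate pair z = (-b +/- i sqrt(-D)) / (2a) = -0.2789 +/- 0.9873i.
  For a conjugate pair |z|^2 = z * conj(z) = (product of roots) = c/a = 1/(0.95) = 1.052632, so |z| = sqrt(1.052632) = 1.026 for both roots.
Moduli of all roots: 0.8000, 1.0260, 1.0260.
All moduli strictly greater than 1? No.
Verdict: Not stationary.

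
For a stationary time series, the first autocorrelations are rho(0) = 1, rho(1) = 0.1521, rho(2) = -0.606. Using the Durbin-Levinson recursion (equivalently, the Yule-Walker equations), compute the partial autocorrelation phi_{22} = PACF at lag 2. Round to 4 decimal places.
\phi_{22} = -0.6440

The PACF at lag k is phi_{kk}, the last component of the solution
to the Yule-Walker system G_k phi = r_k where
  (G_k)_{ij} = rho(|i - j|), (r_k)_i = rho(i), i,j = 1..k.
Equivalently, Durbin-Levinson gives phi_{kk} iteratively:
  phi_{11} = rho(1)
  phi_{kk} = [rho(k) - sum_{j=1..k-1} phi_{k-1,j} rho(k-j)]
            / [1 - sum_{j=1..k-1} phi_{k-1,j} rho(j)],
  phi_{k,j} = phi_{k-1,j} - phi_{kk} phi_{k-1,k-j},  j = 1..k-1.
Step k = 1:
  phi_11 = rho(1) = 0.1521.
Step k = 2:
  phi_22 = [rho(2) - phi_11 rho(1)] / [1 - phi_11 rho(1)] = [-0.606 - (0.1521)(0.1521)] / [1 - (0.1521)(0.1521)]
         = -0.62913441 / 0.97686559 = -0.644.
Therefore phi_{22} = -0.6440.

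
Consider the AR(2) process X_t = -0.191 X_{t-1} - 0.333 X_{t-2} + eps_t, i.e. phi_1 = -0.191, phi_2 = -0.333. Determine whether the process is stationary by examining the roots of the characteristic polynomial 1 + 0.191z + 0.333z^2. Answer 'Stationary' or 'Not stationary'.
\text{Stationary}

The AR(p) characteristic polynomial is P(z) = 1 + 0.191z + 0.333z^2.
Stationarity requires all roots to lie outside the unit circle, i.e. |z| > 1 for every root.
Set 1 + (0.191) z + (0.333) z^2 = 0, i.e. a z^2 + b z + c = 0 with a = 0.333, b = 0.191, c = 1.
Discriminant D = b^2 - 4ac = (0.191)^2 - 4*(0.333)*1 = 0.036481 - (1.332) = -1.295519.
D < 0, so the roots are the complex-conjugate pair z = (-b +/- i sqrt(-D)) / (2a) = -0.2868 +/- 1.709i.
For a conjugate pair |z|^2 = z * conj(z) = (product of roots) = c/a = 1/(0.333) = 3.003003, so |z| = sqrt(3.003003) = 1.7329 for both roots.
Moduli of all roots: 1.7329, 1.7329.
All moduli strictly greater than 1? Yes.
Verdict: Stationary.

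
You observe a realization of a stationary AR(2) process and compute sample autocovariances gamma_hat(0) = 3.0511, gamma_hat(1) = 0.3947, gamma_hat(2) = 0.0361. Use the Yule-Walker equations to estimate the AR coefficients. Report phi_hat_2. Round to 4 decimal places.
\hat\phi_{2} = -0.0050

The Yule-Walker equations for an AR(p) process read, in matrix form,
  Gamma_p phi = r_p,   with   (Gamma_p)_{ij} = gamma(|i - j|),
                       (r_p)_i = gamma(i),   i,j = 1..p.
Substitute the sample gammas (Toeplitz matrix and right-hand side of size 2):
  Gamma_p = [[3.0511, 0.3947], [0.3947, 3.0511]]
  r_p     = [0.3947, 0.0361]
Written out:
  3.0511 phi_1 + 0.3947 phi_2 = 0.3947
  0.3947 phi_1 + 3.0511 phi_2 = 0.0361
Solve by Cramer's rule:
  det = gamma(0)^2 - gamma(1)^2 = (3.0511)^2 - (0.3947)^2 = 9.30921121 - 0.15578809 = 9.15342312
  phi_hat_1 = [gamma(1) gamma(0) - gamma(1) gamma(2)] / det = [(0.3947)(3.0511) - (0.3947)(0.0361)] / 9.15342312 = 1.1900205 / 9.15342312 = 0.13
  phi_hat_2 = [gamma(0) gamma(2) - gamma(1)^2] / det = [(3.0511)(0.0361) - (0.3947)^2] / 9.15342312 = -0.04564338 / 9.15342312 = -0.005
So phi_hat = [0.1300, -0.0050].
Therefore phi_hat_2 = -0.0050.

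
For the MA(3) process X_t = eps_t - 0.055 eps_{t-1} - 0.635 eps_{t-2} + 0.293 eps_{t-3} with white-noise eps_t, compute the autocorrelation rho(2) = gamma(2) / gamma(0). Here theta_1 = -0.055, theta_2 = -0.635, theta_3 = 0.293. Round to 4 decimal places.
\rho(2) = -0.4364

For an MA(q) process with theta_0 = 1, the autocovariance is
  gamma(k) = sigma^2 * sum_{i=0..q-k} theta_i * theta_{i+k},
and rho(k) = gamma(k) / gamma(0). Sigma^2 cancels.
  numerator   = (1)*(-0.635) + (-0.055)*(0.293) = -0.651115.
  denominator = (1)^2 + (-0.055)^2 + (-0.635)^2 + (0.293)^2 = 1.492099.
  rho(2) = -0.651115 / 1.492099 = -0.4364.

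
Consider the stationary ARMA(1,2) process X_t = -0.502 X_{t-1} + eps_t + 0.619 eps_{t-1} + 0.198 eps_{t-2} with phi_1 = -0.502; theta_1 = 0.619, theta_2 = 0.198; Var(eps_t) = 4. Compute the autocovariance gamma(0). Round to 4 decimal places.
\gamma(0) = 4.1585

Multiply the model equation by X_{t-k} and take expectations. With theta_0 = psi_0 = 1 and psi_j the MA(infinity) weights, this gives
  gamma(k) - sum_i phi_i gamma(k-i) = c_k,
  c_k = sigma^2 * sum_{j=k..q} theta_j psi_{j-k}   (c_k = 0 for k > q),
using gamma(-m) = gamma(m).
psi-weights needed (psi_j = theta_j + sum_i phi_i psi_{j-i}):
  psi_1 = theta_1 + phi_1 = 0.619 + (-0.502) = 0.117
  psi_2 = theta_2 + phi_1 psi_1 = 0.198 + (-0.502)(0.117) = 0.139266
Right-hand sides:
  c_0 = sigma^2 (1 + theta_1 psi_1 + theta_2 psi_2) = 4 * (1 + (0.619)(0.117) + (0.198)(0.139266)) = 4 * 1.099998 = 4.399991
  c_1 = sigma^2 (theta_1 + theta_2 psi_1) = 4 * (0.619 + (0.198)(0.117)) = 2.568664
  c_2 = sigma^2 theta_2 = 4 * (0.198) = 0.792
Equations for k = 0 and k = 1 (AR order 1):
  gamma(0) = phi_1 gamma(1) + c_0
  gamma(1) = phi_1 gamma(0) + c_1
Substituting the second into the first: gamma(0) (1 - phi_1^2) = c_0 + phi_1 c_1, so
  gamma(0) = (c_0 + phi_1 c_1) / (1 - phi_1^2) = (4.399991 + (-0.502)(2.568664)) / (1 - (-0.502)^2) = 3.110521 / 0.747996 = 4.158473.
Therefore gamma(0) = 4.1585 (to 4 decimal places).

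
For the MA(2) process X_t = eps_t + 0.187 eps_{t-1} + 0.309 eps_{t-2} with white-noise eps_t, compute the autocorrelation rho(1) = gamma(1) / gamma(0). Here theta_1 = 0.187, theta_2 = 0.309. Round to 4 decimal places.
\rho(1) = 0.2165

For an MA(q) process with theta_0 = 1, the autocovariance is
  gamma(k) = sigma^2 * sum_{i=0..q-k} theta_i * theta_{i+k},
and rho(k) = gamma(k) / gamma(0). Sigma^2 cancels.
  numerator   = (1)*(0.187) + (0.187)*(0.309) = 0.244783.
  denominator = (1)^2 + (0.187)^2 + (0.309)^2 = 1.13045.
  rho(1) = 0.244783 / 1.13045 = 0.2165.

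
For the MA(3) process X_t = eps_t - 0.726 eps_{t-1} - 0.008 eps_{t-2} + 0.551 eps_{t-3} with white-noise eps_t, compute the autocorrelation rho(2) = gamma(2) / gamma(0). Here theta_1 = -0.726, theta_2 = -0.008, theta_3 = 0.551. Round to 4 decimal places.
\rho(2) = -0.2229

For an MA(q) process with theta_0 = 1, the autocovariance is
  gamma(k) = sigma^2 * sum_{i=0..q-k} theta_i * theta_{i+k},
and rho(k) = gamma(k) / gamma(0). Sigma^2 cancels.
  numerator   = (1)*(-0.008) + (-0.726)*(0.551) = -0.408026.
  denominator = (1)^2 + (-0.726)^2 + (-0.008)^2 + (0.551)^2 = 1.830741.
  rho(2) = -0.408026 / 1.830741 = -0.2229.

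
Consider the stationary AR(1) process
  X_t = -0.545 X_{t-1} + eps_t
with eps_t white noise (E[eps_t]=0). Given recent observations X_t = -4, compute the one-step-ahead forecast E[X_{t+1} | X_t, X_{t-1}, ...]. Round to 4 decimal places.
E[X_{t+1} \mid \mathcal F_t] = 2.1800

For an AR(p) model X_t = c + sum_i phi_i X_{t-i} + eps_t, the
one-step-ahead conditional mean is
  E[X_{t+1} | X_t, ...] = c + sum_i phi_i X_{t+1-i}.
Substitute known values:
  E[X_{t+1} | ...] = (-0.545) * (-4)
                   = 2.1800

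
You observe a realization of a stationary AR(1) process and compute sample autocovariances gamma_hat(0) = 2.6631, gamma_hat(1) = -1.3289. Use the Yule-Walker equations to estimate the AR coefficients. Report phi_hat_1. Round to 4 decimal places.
\hat\phi_{1} = -0.4990

The Yule-Walker equations for an AR(p) process read, in matrix form,
  Gamma_p phi = r_p,   with   (Gamma_p)_{ij} = gamma(|i - j|),
                       (r_p)_i = gamma(i),   i,j = 1..p.
Substitute the sample gammas (Toeplitz matrix and right-hand side of size 1):
  Gamma_p = [[2.6631]]
  r_p     = [-1.3289]
With p = 1 this is the single equation gamma(0) phi_1 = gamma(1):
  phi_hat_1 = gamma(1) / gamma(0) = -1.3289 / 2.6631 = -0.4990.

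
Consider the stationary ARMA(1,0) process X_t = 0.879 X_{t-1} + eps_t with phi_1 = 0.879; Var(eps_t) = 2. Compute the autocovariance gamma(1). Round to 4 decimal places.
\gamma(1) = 7.7323

Multiply the model equation by X_{t-k} and take expectations. With theta_0 = psi_0 = 1 and psi_j the MA(infinity) weights, this gives
  gamma(k) - sum_i phi_i gamma(k-i) = c_k,
  c_k = sigma^2 * sum_{j=k..q} theta_j psi_{j-k}   (c_k = 0 for k > q),
using gamma(-m) = gamma(m).
Pure AR (q = 0): c_0 = sigma^2 = 2, c_k = 0 for k >= 1.
Equations for k = 0 and k = 1 (AR order 1):
  gamma(0) = phi_1 gamma(1) + c_0
  gamma(1) = phi_1 gamma(0) + c_1
Substituting the second into the first: gamma(0) (1 - phi_1^2) = c_0 + phi_1 c_1, so
  gamma(0) = c_0 / (1 - phi_1^2) = 2 / (1 - (0.879)^2) = 2 / 0.227359 = 8.796661.
  gamma(1) = phi_1 gamma(0) = (0.879)(8.796661) = 7.732265.
Therefore gamma(1) = 7.7323 (to 4 decimal places).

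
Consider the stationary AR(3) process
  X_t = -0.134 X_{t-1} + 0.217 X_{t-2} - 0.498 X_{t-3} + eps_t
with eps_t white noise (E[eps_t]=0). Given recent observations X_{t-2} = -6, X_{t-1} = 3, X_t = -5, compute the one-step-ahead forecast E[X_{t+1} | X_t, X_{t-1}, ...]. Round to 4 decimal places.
E[X_{t+1} \mid \mathcal F_t] = 4.3090

For an AR(p) model X_t = c + sum_i phi_i X_{t-i} + eps_t, the
one-step-ahead conditional mean is
  E[X_{t+1} | X_t, ...] = c + sum_i phi_i X_{t+1-i}.
Substitute known values:
  E[X_{t+1} | ...] = (-0.134) * (-5) + (0.217) * (3) + (-0.498) * (-6)
                   = 4.3090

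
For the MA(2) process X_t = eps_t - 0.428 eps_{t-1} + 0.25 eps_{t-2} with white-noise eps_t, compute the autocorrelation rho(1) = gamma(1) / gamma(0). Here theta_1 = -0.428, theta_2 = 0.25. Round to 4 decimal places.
\rho(1) = -0.4295

For an MA(q) process with theta_0 = 1, the autocovariance is
  gamma(k) = sigma^2 * sum_{i=0..q-k} theta_i * theta_{i+k},
and rho(k) = gamma(k) / gamma(0). Sigma^2 cancels.
  numerator   = (1)*(-0.428) + (-0.428)*(0.25) = -0.535.
  denominator = (1)^2 + (-0.428)^2 + (0.25)^2 = 1.245684.
  rho(1) = -0.535 / 1.245684 = -0.4295.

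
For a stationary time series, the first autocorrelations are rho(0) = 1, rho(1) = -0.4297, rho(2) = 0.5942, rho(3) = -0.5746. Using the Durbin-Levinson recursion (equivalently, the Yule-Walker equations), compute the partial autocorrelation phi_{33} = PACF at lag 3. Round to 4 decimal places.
\phi_{33} = -0.3800

The PACF at lag k is phi_{kk}, the last component of the solution
to the Yule-Walker system G_k phi = r_k where
  (G_k)_{ij} = rho(|i - j|), (r_k)_i = rho(i), i,j = 1..k.
Equivalently, Durbin-Levinson gives phi_{kk} iteratively:
  phi_{11} = rho(1)
  phi_{kk} = [rho(k) - sum_{j=1..k-1} phi_{k-1,j} rho(k-j)]
            / [1 - sum_{j=1..k-1} phi_{k-1,j} rho(j)],
  phi_{k,j} = phi_{k-1,j} - phi_{kk} phi_{k-1,k-j},  j = 1..k-1.
Step k = 1:
  phi_11 = rho(1) = -0.4297.
Step k = 2:
  phi_22 = [rho(2) - phi_11 rho(1)] / [1 - phi_11 rho(1)] = [0.5942 - (-0.4297)(-0.4297)] / [1 - (-0.4297)(-0.4297)]
         = 0.40955791 / 0.81535791 = 0.502304.
  Update: phi_21 = phi_11 - phi_22 phi_11 = -0.4297 - (0.502304)(-0.4297) = -0.21386.
Step k = 3:
  phi_33 = [rho(3) - phi_21 rho(2) - phi_22 rho(1)] / [1 - phi_21 rho(1) - phi_22 rho(2)]
    numerator   = -0.5746 - (-0.21386)(0.5942) - (0.502304)(-0.4297) = -0.2316843
    denominator = 1 - (-0.21386)(-0.4297) - (0.502304)(0.5942) = 0.60963515
  phi_33 = -0.2316843 / 0.60963515 = -0.38.
Therefore phi_{33} = -0.3800.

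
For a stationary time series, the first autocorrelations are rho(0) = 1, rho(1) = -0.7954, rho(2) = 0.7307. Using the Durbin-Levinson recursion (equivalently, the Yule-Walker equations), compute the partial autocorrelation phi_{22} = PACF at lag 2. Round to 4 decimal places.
\phi_{22} = 0.2669

The PACF at lag k is phi_{kk}, the last component of the solution
to the Yule-Walker system G_k phi = r_k where
  (G_k)_{ij} = rho(|i - j|), (r_k)_i = rho(i), i,j = 1..k.
Equivalently, Durbin-Levinson gives phi_{kk} iteratively:
  phi_{11} = rho(1)
  phi_{kk} = [rho(k) - sum_{j=1..k-1} phi_{k-1,j} rho(k-j)]
            / [1 - sum_{j=1..k-1} phi_{k-1,j} rho(j)],
  phi_{k,j} = phi_{k-1,j} - phi_{kk} phi_{k-1,k-j},  j = 1..k-1.
Step k = 1:
  phi_11 = rho(1) = -0.7954.
Step k = 2:
  phi_22 = [rho(2) - phi_11 rho(1)] / [1 - phi_11 rho(1)] = [0.7307 - (-0.7954)(-0.7954)] / [1 - (-0.7954)(-0.7954)]
         = 0.09803884 / 0.36733884 = 0.2669.
Therefore phi_{22} = 0.2669.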